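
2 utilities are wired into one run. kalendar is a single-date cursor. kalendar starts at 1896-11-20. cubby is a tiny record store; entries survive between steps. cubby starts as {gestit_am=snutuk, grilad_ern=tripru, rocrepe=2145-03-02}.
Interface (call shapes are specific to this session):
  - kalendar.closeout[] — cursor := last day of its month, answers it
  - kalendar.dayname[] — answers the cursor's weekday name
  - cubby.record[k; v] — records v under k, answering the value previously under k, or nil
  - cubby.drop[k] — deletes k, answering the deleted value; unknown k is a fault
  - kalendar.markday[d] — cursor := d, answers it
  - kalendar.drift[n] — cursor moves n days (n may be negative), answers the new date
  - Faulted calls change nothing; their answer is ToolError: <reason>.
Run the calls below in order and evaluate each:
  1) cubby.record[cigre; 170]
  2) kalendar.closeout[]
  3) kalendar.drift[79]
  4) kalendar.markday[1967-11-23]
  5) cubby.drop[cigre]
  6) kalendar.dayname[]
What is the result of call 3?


Answer: 1897-02-17

Derivation:
-> record(k→cigre, v→170)
<- nil
-> closeout()
<- 1896-11-30
-> drift(n→79)
<- 1897-02-17
-> markday(d→1967-11-23)
<- 1967-11-23
-> drop(k→cigre)
<- 170
-> dayname()
<- Thursday


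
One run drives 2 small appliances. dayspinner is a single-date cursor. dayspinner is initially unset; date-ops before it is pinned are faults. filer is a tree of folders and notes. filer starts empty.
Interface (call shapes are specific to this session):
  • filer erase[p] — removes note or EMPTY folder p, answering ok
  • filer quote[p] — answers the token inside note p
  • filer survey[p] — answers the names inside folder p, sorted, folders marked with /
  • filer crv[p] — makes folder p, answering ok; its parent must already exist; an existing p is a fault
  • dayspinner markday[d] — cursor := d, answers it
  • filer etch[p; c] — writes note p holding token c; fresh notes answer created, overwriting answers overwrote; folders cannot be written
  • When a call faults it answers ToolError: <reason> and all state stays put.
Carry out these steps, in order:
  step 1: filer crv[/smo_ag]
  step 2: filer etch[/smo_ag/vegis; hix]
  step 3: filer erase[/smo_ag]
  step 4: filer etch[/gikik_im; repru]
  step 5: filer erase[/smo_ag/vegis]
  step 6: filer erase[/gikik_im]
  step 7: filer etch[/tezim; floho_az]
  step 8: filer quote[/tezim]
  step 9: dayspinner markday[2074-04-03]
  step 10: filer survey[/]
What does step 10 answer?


Answer: [smo_ag/, tezim]

Derivation:
;; filer crv(p=/smo_ag) : ok
;; filer etch(p=/smo_ag/vegis, c=hix) : created
;; filer erase(p=/smo_ag) : ToolError: not empty
;; filer etch(p=/gikik_im, c=repru) : created
;; filer erase(p=/smo_ag/vegis) : ok
;; filer erase(p=/gikik_im) : ok
;; filer etch(p=/tezim, c=floho_az) : created
;; filer quote(p=/tezim) : floho_az
;; dayspinner markday(d=2074-04-03) : 2074-04-03
;; filer survey(p=/) : [smo_ag/, tezim]


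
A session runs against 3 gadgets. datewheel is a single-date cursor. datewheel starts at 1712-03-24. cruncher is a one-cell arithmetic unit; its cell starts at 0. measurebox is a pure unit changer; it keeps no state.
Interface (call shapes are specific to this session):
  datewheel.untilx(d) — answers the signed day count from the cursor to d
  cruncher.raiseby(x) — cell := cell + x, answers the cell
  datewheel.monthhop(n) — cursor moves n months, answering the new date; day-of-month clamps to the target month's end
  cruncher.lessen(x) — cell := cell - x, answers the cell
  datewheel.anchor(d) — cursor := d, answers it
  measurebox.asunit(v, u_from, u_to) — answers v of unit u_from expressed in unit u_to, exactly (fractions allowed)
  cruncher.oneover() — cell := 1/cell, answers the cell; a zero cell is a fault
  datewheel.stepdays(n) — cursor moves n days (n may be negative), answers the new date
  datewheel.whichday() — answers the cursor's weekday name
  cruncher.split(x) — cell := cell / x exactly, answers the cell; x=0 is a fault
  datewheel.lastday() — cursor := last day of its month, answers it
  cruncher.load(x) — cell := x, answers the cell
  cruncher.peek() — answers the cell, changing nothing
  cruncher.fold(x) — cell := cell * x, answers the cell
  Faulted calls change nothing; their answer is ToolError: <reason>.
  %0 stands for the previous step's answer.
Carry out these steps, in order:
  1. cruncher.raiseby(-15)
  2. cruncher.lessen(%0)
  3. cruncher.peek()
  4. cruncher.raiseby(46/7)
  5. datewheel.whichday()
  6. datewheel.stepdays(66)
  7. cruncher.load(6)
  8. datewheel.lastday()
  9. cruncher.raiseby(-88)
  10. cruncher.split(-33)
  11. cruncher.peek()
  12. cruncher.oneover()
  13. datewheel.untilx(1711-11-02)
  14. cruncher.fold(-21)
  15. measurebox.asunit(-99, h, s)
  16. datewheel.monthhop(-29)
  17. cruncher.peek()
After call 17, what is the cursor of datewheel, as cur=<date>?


% cruncher.raiseby x→-15
  -15
% cruncher.lessen x→%0
  0
% cruncher.peek
  0
% cruncher.raiseby x→46/7
  46/7
% datewheel.whichday
  Thursday
% datewheel.stepdays n→66
  1712-05-29
% cruncher.load x→6
  6
% datewheel.lastday
  1712-05-31
% cruncher.raiseby x→-88
  -82
% cruncher.split x→-33
  82/33
% cruncher.peek
  82/33
% cruncher.oneover
  33/82
% datewheel.untilx d→1711-11-02
  -211
% cruncher.fold x→-21
  -693/82
% measurebox.asunit v→-99 u_from→h u_to→s
  -356400
% datewheel.monthhop n→-29
  1709-12-31
% cruncher.peek
  -693/82

Answer: cur=1709-12-31


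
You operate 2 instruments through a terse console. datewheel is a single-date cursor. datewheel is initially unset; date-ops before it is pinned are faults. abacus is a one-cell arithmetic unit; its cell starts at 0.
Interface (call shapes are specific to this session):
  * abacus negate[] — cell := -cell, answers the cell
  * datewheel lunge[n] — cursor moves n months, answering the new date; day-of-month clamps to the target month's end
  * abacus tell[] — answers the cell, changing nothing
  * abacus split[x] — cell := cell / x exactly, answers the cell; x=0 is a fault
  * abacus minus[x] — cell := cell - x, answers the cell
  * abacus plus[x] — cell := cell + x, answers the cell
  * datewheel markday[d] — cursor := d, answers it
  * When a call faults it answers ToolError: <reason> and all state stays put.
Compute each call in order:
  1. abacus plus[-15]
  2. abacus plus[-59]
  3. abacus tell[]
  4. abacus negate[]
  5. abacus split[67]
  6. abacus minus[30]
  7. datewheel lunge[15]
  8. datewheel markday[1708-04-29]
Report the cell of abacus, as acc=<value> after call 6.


Answer: acc=-1936/67

Derivation:
I run abacus plus using x=-15, yielding -15.
Now I run abacus plus using x=-59, — result: -74.
I run abacus tell, and see -74.
I try abacus negate(), — result: 74.
I try abacus split using x=67, and see 74/67.
Now I run abacus minus using x=30, → -1936/67.
I invoke datewheel lunge using n=15, — result: ToolError: no date set.
I call datewheel markday using d=1708-04-29, which returns 1708-04-29.


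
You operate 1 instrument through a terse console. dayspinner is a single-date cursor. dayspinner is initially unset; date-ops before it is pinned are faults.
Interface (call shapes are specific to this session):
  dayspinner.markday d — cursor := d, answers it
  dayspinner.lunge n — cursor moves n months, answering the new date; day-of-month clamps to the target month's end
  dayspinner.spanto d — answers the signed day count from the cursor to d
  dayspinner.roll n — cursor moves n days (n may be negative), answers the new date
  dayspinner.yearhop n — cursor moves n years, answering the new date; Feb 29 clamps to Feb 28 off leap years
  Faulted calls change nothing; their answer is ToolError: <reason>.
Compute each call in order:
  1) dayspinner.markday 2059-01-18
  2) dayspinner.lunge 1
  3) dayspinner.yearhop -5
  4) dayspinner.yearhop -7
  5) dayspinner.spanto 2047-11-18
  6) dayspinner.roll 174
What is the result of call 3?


Answer: 2054-02-18

Derivation:
I run dayspinner.markday(2059-01-18), which returns 2059-01-18.
Using dayspinner.lunge(1): 2059-02-18.
I call dayspinner.yearhop(-5), — result: 2054-02-18.
Using dayspinner.yearhop(-7), → 2047-02-18.
I invoke dayspinner.spanto(2047-11-18), and get 273.
I invoke dayspinner.roll(174), giving 2047-08-11.


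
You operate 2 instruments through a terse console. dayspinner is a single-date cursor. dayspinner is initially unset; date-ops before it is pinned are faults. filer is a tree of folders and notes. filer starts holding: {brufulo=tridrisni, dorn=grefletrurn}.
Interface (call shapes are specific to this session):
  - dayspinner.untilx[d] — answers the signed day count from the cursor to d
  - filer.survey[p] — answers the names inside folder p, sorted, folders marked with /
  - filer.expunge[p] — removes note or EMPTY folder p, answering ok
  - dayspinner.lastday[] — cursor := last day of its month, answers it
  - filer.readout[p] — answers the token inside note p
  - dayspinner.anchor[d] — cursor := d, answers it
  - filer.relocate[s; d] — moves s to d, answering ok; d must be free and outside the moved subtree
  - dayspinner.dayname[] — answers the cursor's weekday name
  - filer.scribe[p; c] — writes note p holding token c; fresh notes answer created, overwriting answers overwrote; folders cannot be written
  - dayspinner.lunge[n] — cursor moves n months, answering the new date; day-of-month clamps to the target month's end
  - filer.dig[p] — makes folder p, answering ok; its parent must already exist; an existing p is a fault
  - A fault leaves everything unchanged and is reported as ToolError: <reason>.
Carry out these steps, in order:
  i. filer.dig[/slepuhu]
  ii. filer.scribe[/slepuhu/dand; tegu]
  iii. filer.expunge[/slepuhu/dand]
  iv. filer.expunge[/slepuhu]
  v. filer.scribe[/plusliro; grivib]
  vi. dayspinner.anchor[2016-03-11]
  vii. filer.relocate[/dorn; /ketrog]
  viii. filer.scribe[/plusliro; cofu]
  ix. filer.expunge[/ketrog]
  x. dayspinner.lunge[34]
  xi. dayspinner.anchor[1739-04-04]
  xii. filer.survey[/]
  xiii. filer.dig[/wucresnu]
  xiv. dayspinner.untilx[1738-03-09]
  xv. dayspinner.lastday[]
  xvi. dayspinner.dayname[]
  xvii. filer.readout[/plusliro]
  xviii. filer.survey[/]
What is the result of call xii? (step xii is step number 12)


-> dig(/slepuhu)
<- ok
-> scribe(/slepuhu/dand, tegu)
<- created
-> expunge(/slepuhu/dand)
<- ok
-> expunge(/slepuhu)
<- ok
-> scribe(/plusliro, grivib)
<- created
-> anchor(2016-03-11)
<- 2016-03-11
-> relocate(/dorn, /ketrog)
<- ok
-> scribe(/plusliro, cofu)
<- overwrote
-> expunge(/ketrog)
<- ok
-> lunge(34)
<- 2019-01-11
-> anchor(1739-04-04)
<- 1739-04-04
-> survey(/)
<- [brufulo, plusliro]
-> dig(/wucresnu)
<- ok
-> untilx(1738-03-09)
<- -391
-> lastday()
<- 1739-04-30
-> dayname()
<- Thursday
-> readout(/plusliro)
<- cofu
-> survey(/)
<- [brufulo, plusliro, wucresnu/]

Answer: [brufulo, plusliro]


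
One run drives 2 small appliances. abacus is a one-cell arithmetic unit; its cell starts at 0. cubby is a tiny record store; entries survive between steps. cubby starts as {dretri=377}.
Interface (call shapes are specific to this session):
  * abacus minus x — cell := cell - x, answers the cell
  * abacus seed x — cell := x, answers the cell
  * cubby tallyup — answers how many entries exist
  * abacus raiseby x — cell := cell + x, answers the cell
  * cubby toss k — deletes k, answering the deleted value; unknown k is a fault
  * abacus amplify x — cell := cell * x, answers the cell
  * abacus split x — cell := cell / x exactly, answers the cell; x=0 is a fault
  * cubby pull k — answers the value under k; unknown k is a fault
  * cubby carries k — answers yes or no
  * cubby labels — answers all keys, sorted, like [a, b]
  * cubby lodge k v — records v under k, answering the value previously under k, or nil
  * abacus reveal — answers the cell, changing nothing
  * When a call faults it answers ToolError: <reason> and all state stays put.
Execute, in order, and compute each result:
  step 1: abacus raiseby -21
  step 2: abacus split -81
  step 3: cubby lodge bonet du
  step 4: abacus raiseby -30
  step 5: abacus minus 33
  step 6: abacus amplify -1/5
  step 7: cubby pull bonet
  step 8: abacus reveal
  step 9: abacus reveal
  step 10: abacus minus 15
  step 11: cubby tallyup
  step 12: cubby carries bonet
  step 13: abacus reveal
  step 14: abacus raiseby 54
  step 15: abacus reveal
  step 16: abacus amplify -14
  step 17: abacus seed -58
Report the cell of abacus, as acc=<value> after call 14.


Answer: acc=6959/135

Derivation:
;; 1. abacus raiseby(x='-21') ~> -21
;; 2. abacus split(x='-81') ~> 7/27
;; 3. cubby lodge(k='bonet', v='du') ~> nil
;; 4. abacus raiseby(x='-30') ~> -803/27
;; 5. abacus minus(x='33') ~> -1694/27
;; 6. abacus amplify(x='-1/5') ~> 1694/135
;; 7. cubby pull(k='bonet') ~> du
;; 8. abacus reveal() ~> 1694/135
;; 9. abacus reveal() ~> 1694/135
;; 10. abacus minus(x='15') ~> -331/135
;; 11. cubby tallyup() ~> 2
;; 12. cubby carries(k='bonet') ~> yes
;; 13. abacus reveal() ~> -331/135
;; 14. abacus raiseby(x='54') ~> 6959/135
;; 15. abacus reveal() ~> 6959/135
;; 16. abacus amplify(x='-14') ~> -97426/135
;; 17. abacus seed(x='-58') ~> -58


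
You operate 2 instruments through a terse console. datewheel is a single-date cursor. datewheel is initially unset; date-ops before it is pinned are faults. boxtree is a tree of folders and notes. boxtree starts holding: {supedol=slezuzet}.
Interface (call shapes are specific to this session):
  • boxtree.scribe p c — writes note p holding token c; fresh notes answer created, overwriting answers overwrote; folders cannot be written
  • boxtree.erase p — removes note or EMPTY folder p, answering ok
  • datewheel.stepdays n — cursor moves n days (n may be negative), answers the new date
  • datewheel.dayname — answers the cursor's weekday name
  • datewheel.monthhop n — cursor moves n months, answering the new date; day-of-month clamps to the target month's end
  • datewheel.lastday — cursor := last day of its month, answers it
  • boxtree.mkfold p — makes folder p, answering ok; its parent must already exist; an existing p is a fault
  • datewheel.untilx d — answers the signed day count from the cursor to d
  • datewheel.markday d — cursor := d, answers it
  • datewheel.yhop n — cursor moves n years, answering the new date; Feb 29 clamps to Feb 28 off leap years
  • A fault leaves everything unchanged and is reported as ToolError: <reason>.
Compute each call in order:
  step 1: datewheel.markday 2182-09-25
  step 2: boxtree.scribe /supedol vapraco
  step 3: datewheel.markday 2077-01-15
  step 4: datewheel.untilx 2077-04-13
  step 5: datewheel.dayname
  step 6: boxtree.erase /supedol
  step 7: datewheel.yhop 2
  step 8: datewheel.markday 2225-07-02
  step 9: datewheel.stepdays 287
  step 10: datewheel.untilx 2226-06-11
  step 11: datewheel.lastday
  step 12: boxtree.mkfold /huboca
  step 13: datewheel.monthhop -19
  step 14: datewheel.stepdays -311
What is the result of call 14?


Answer: 2223-11-24

Derivation:
Using markday passing 2182-09-25, yielding 2182-09-25.
Now I run scribe passing /supedol, vapraco, and get overwrote.
Calling markday passing 2077-01-15, and see 2077-01-15.
I try untilx passing 2077-04-13, which returns 88.
Then dayname(), giving Friday.
I call erase passing /supedol, → ok.
Now I run yhop passing 2, and observe 2079-01-15.
I call markday passing 2225-07-02, yielding 2225-07-02.
I invoke stepdays passing 287, → 2226-04-15.
I run untilx passing 2226-06-11, and get 57.
I use lastday(), → 2226-04-30.
Then mkfold passing /huboca, giving ok.
Now I run monthhop passing -19, and see 2224-09-30.
Now I run stepdays passing -311, and get 2223-11-24.


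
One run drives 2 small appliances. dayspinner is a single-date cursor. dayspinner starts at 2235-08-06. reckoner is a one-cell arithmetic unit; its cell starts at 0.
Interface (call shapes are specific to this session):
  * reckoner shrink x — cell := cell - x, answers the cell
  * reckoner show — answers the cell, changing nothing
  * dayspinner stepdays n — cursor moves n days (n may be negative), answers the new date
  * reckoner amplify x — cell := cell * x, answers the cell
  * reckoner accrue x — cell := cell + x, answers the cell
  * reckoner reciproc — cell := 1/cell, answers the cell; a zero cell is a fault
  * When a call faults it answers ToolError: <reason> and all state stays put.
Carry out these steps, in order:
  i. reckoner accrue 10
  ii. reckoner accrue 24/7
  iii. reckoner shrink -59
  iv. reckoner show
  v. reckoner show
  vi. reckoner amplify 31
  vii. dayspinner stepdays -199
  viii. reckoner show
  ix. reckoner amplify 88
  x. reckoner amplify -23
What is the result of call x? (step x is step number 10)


Answer: -31811208/7

Derivation:
% 1. reckoner accrue(10) -> 10
% 2. reckoner accrue(24/7) -> 94/7
% 3. reckoner shrink(-59) -> 507/7
% 4. reckoner show() -> 507/7
% 5. reckoner show() -> 507/7
% 6. reckoner amplify(31) -> 15717/7
% 7. dayspinner stepdays(-199) -> 2235-01-19
% 8. reckoner show() -> 15717/7
% 9. reckoner amplify(88) -> 1383096/7
% 10. reckoner amplify(-23) -> -31811208/7


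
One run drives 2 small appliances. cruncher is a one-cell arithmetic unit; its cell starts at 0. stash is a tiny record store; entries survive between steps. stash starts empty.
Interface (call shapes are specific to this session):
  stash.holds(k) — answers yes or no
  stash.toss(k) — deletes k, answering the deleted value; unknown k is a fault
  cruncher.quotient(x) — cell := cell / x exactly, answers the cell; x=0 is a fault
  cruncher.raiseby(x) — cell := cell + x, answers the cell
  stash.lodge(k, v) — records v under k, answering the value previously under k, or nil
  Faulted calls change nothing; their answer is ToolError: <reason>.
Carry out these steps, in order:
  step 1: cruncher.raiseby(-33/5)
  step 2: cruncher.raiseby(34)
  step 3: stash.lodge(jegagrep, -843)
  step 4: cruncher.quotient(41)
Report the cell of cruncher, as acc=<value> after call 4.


! 1. raiseby(x=-33/5) -> -33/5
! 2. raiseby(x=34) -> 137/5
! 3. lodge(k=jegagrep, v=-843) -> nil
! 4. quotient(x=41) -> 137/205

Answer: acc=137/205


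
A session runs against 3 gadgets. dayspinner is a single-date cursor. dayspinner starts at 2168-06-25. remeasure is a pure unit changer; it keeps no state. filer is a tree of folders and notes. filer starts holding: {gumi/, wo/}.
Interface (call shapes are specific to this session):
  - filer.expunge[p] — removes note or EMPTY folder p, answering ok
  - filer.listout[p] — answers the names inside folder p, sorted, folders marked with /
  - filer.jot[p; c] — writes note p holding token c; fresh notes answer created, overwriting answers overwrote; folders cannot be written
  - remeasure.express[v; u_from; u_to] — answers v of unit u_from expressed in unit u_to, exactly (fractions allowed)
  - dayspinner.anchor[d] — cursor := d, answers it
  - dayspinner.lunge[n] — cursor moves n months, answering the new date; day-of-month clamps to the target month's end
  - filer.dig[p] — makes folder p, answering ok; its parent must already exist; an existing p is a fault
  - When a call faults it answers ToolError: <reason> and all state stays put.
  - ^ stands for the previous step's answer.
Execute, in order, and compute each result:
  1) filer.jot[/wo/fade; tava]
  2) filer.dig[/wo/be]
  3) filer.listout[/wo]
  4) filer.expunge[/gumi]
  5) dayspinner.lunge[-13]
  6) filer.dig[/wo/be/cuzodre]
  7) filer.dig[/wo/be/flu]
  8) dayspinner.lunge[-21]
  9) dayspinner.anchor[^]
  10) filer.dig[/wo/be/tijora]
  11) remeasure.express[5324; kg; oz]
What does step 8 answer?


Answer: 2165-08-25

Derivation:
>>> filer.jot p='/wo/fade' c='tava'
= created
>>> filer.dig p='/wo/be'
= ok
>>> filer.listout p='/wo'
= [be/, fade]
>>> filer.expunge p='/gumi'
= ok
>>> dayspinner.lunge n='-13'
= 2167-05-25
>>> filer.dig p='/wo/be/cuzodre'
= ok
>>> filer.dig p='/wo/be/flu'
= ok
>>> dayspinner.lunge n='-21'
= 2165-08-25
>>> dayspinner.anchor d='^'
= 2165-08-25
>>> filer.dig p='/wo/be/tijora'
= ok
>>> remeasure.express v='5324' u_from='kg' u_to='oz'
= 774400000000/4123567


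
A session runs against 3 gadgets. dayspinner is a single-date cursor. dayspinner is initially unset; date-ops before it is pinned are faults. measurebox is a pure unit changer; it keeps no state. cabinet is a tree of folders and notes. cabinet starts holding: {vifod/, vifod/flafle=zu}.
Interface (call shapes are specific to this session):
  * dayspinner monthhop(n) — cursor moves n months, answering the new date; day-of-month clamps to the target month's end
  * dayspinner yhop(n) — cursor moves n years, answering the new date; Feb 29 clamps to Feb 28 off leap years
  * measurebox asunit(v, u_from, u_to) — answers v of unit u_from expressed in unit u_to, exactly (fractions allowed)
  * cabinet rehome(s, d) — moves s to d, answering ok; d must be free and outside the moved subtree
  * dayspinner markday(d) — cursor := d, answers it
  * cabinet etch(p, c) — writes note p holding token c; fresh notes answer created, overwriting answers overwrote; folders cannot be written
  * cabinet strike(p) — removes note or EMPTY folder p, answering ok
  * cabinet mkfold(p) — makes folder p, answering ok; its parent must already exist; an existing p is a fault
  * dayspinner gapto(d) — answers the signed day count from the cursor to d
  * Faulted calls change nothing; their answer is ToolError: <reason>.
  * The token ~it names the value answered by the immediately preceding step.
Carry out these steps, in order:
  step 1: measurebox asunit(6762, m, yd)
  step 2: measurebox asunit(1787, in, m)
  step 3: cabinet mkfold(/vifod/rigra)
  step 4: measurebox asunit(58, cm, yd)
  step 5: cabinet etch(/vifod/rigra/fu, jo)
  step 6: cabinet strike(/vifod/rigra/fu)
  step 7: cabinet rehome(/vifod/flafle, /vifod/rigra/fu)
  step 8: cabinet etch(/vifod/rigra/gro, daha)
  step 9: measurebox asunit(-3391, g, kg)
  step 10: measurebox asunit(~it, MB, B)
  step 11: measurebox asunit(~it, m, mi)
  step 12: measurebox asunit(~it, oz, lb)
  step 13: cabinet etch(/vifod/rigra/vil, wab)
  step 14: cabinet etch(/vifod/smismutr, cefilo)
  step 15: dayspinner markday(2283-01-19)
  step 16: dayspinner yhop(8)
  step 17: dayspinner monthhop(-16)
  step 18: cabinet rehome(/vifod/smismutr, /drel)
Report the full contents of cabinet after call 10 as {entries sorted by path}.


==> measurebox asunit(v='6762', u_from='m', u_to='yd')
<== 2817500/381
==> measurebox asunit(v='1787', u_from='in', u_to='m')
<== 226949/5000
==> cabinet mkfold(p='/vifod/rigra')
<== ok
==> measurebox asunit(v='58', u_from='cm', u_to='yd')
<== 725/1143
==> cabinet etch(p='/vifod/rigra/fu', c='jo')
<== created
==> cabinet strike(p='/vifod/rigra/fu')
<== ok
==> cabinet rehome(s='/vifod/flafle', d='/vifod/rigra/fu')
<== ok
==> cabinet etch(p='/vifod/rigra/gro', c='daha')
<== created
==> measurebox asunit(v='-3391', u_from='g', u_to='kg')
<== -3391/1000
==> measurebox asunit(v='~it', u_from='MB', u_to='B')
<== -3391000
==> measurebox asunit(v='~it', u_from='m', u_to='mi')
<== -52984375/25146
==> measurebox asunit(v='~it', u_from='oz', u_to='lb')
<== -52984375/402336
==> cabinet etch(p='/vifod/rigra/vil', c='wab')
<== created
==> cabinet etch(p='/vifod/smismutr', c='cefilo')
<== created
==> dayspinner markday(d='2283-01-19')
<== 2283-01-19
==> dayspinner yhop(n='8')
<== 2291-01-19
==> dayspinner monthhop(n='-16')
<== 2289-09-19
==> cabinet rehome(s='/vifod/smismutr', d='/drel')
<== ok

Answer: {vifod/, vifod/rigra/, vifod/rigra/fu=zu, vifod/rigra/gro=daha}


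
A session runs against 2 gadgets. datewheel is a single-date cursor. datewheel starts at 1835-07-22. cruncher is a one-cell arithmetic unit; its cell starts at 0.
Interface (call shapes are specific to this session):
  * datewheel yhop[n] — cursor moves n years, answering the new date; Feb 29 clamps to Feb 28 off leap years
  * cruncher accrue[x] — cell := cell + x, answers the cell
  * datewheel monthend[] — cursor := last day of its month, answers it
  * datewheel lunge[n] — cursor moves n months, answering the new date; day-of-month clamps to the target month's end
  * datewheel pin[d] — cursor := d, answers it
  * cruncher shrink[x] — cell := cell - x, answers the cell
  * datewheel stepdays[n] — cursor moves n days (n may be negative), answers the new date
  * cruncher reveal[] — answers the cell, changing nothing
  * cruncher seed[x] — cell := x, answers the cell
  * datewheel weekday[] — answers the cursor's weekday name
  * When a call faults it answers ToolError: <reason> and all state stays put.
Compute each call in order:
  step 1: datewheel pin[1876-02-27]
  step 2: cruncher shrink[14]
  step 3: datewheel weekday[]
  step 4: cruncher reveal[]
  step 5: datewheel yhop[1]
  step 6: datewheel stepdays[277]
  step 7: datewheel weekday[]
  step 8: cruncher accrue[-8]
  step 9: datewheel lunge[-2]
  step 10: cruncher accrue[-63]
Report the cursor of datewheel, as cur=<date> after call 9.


Answer: cur=1877-10-01

Derivation:
Using datewheel pin(d: 1876-02-27): 1876-02-27.
Next I call cruncher shrink(x: 14), — result: -14.
Next I call datewheel weekday(): Sunday.
Now I run cruncher reveal(), giving -14.
I invoke datewheel yhop(n: 1), and observe 1877-02-27.
Using datewheel stepdays(n: 277), and observe 1877-12-01.
Now I run datewheel weekday, which returns Saturday.
Now I run cruncher accrue(x: -8), which returns -22.
Then datewheel lunge(n: -2), giving 1877-10-01.
Then cruncher accrue(x: -63), and see -85.


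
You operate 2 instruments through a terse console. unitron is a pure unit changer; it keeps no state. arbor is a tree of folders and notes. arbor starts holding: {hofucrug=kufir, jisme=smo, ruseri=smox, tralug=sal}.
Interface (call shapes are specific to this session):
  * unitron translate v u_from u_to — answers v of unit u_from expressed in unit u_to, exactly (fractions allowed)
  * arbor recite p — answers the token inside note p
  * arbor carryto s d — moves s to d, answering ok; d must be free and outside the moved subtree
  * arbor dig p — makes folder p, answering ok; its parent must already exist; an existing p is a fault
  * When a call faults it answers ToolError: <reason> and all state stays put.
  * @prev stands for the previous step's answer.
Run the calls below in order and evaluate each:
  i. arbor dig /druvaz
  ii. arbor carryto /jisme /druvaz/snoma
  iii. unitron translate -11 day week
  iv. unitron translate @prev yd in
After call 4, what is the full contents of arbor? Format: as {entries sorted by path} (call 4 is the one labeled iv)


>> arbor dig(/druvaz)
<< ok
>> arbor carryto(/jisme, /druvaz/snoma)
<< ok
>> unitron translate(-11, day, week)
<< -11/7
>> unitron translate(@prev, yd, in)
<< -396/7

Answer: {druvaz/, druvaz/snoma=smo, hofucrug=kufir, ruseri=smox, tralug=sal}


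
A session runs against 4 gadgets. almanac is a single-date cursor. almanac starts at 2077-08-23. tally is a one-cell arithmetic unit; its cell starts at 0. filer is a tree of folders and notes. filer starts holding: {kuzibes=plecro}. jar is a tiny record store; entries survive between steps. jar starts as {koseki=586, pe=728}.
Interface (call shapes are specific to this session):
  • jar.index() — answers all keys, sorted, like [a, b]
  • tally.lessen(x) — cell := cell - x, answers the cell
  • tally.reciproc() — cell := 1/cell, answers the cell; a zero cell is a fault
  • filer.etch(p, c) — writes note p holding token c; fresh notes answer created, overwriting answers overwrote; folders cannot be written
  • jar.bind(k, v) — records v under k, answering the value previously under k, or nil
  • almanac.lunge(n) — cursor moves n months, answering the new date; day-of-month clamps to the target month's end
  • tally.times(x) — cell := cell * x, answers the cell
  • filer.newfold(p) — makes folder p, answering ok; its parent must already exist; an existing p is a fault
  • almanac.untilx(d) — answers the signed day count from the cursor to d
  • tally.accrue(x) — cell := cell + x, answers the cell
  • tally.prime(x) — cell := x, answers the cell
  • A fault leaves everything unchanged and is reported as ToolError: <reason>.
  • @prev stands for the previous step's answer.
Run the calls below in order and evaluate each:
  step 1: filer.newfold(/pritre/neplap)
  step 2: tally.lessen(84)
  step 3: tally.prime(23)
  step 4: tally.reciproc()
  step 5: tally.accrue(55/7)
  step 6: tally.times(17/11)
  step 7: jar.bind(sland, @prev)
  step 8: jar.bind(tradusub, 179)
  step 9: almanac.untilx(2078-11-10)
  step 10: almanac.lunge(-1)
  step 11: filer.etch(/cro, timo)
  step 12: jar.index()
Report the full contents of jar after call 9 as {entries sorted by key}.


Answer: {koseki=586, pe=728, sland=21624/1771, tradusub=179}

Derivation:
Calling filer.newfold passing p→/pritre/neplap, yielding ToolError: no parent.
I try tally.lessen passing x→84, giving -84.
I try tally.prime passing x→23, and see 23.
Now I run tally.reciproc(): 1/23.
I use tally.accrue passing x→55/7, yielding 1272/161.
Then tally.times passing x→17/11, giving 21624/1771.
I call jar.bind passing k→sland, v→@prev: nil.
Next I call jar.bind passing k→tradusub, v→179, → nil.
I use almanac.untilx passing d→2078-11-10: 444.
Calling almanac.lunge passing n→-1, yielding 2077-07-23.
Then filer.etch passing p→/cro, c→timo, → created.
I invoke jar.index, and get [koseki, pe, sland, tradusub].


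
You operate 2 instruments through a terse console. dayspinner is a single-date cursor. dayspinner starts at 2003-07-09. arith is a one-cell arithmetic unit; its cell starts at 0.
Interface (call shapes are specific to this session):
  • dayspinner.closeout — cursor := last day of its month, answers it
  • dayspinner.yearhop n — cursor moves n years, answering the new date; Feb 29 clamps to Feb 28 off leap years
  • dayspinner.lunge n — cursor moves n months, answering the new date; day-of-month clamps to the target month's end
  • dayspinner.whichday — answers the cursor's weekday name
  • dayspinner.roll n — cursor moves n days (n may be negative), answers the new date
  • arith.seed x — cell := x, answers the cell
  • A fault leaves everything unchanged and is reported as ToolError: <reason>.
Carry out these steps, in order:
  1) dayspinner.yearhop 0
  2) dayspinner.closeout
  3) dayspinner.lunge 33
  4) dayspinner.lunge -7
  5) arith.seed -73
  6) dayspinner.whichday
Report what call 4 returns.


// 1. dayspinner.yearhop(n→0) => 2003-07-09
// 2. dayspinner.closeout() => 2003-07-31
// 3. dayspinner.lunge(n→33) => 2006-04-30
// 4. dayspinner.lunge(n→-7) => 2005-09-30
// 5. arith.seed(x→-73) => -73
// 6. dayspinner.whichday() => Friday

Answer: 2005-09-30


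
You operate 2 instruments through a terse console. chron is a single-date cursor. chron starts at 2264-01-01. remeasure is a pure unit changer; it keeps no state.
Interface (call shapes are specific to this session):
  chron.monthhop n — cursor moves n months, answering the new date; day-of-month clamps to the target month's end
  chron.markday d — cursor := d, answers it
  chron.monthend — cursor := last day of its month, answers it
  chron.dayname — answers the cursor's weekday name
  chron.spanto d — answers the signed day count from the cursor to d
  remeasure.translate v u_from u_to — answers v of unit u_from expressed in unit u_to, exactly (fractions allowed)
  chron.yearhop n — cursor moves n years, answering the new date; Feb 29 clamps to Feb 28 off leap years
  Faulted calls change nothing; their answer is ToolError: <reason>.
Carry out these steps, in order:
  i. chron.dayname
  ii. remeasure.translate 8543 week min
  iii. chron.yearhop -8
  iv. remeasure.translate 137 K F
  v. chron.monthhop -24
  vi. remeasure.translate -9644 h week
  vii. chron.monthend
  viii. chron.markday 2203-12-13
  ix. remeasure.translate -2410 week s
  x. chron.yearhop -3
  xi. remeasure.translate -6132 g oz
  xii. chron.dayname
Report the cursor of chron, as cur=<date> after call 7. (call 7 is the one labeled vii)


Answer: cur=2254-01-31

Derivation:
==> dayname()
<== Friday
==> translate(8543, week, min)
<== 86113440
==> yearhop(-8)
<== 2256-01-01
==> translate(137, K, F)
<== -21307/100
==> monthhop(-24)
<== 2254-01-01
==> translate(-9644, h, week)
<== -2411/42
==> monthend()
<== 2254-01-31
==> markday(2203-12-13)
<== 2203-12-13
==> translate(-2410, week, s)
<== -1457568000
==> yearhop(-3)
<== 2200-12-13
==> translate(-6132, g, oz)
<== -1401600000/6479891
==> dayname()
<== Saturday


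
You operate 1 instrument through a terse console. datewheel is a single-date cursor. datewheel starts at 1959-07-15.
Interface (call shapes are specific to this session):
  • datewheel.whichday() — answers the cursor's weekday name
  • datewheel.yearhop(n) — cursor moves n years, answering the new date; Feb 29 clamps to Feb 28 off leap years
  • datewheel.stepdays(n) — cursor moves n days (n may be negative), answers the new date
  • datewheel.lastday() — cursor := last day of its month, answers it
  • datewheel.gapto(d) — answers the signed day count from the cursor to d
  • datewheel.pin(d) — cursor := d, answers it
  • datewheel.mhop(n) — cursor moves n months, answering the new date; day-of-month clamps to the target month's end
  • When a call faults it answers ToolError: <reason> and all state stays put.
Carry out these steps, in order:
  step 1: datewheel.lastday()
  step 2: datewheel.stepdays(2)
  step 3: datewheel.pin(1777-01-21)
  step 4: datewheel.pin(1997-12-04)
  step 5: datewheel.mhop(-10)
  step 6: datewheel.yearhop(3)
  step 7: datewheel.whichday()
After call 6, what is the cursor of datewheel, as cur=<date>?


# 1. lastday() => 1959-07-31
# 2. stepdays(n→2) => 1959-08-02
# 3. pin(d→1777-01-21) => 1777-01-21
# 4. pin(d→1997-12-04) => 1997-12-04
# 5. mhop(n→-10) => 1997-02-04
# 6. yearhop(n→3) => 2000-02-04
# 7. whichday() => Friday

Answer: cur=2000-02-04


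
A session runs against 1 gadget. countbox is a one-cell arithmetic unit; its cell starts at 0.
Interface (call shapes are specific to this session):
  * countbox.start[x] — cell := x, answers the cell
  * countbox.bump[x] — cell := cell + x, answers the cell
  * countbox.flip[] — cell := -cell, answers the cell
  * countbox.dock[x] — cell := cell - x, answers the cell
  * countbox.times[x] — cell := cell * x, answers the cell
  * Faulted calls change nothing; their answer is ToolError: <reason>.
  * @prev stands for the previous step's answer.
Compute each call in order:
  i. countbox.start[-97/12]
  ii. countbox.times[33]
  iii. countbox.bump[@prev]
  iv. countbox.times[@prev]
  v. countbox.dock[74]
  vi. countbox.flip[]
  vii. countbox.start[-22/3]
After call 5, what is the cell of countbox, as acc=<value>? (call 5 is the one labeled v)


Answer: acc=1138193/4

Derivation:
→ start(-97/12)
← -97/12
→ times(33)
← -1067/4
→ bump(@prev)
← -1067/2
→ times(@prev)
← 1138489/4
→ dock(74)
← 1138193/4
→ flip()
← -1138193/4
→ start(-22/3)
← -22/3


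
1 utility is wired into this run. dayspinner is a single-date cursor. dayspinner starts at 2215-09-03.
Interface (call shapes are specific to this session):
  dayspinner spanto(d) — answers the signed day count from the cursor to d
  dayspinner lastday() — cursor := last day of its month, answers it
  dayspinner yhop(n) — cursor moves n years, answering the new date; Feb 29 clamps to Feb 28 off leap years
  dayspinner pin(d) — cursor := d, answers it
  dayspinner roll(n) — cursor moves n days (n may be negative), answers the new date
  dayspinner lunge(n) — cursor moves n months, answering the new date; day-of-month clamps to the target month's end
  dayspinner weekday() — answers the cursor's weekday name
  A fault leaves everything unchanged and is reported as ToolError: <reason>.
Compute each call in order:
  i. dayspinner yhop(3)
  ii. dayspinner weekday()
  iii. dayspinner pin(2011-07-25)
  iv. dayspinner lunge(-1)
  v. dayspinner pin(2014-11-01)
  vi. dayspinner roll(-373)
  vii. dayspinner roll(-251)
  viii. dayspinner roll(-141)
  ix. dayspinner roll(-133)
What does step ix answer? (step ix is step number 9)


Answer: 2012-05-17

Derivation:
CALL dayspinner yhop[n='3']
RET  2218-09-03
CALL dayspinner weekday[]
RET  Thursday
CALL dayspinner pin[d='2011-07-25']
RET  2011-07-25
CALL dayspinner lunge[n='-1']
RET  2011-06-25
CALL dayspinner pin[d='2014-11-01']
RET  2014-11-01
CALL dayspinner roll[n='-373']
RET  2013-10-24
CALL dayspinner roll[n='-251']
RET  2013-02-15
CALL dayspinner roll[n='-141']
RET  2012-09-27
CALL dayspinner roll[n='-133']
RET  2012-05-17


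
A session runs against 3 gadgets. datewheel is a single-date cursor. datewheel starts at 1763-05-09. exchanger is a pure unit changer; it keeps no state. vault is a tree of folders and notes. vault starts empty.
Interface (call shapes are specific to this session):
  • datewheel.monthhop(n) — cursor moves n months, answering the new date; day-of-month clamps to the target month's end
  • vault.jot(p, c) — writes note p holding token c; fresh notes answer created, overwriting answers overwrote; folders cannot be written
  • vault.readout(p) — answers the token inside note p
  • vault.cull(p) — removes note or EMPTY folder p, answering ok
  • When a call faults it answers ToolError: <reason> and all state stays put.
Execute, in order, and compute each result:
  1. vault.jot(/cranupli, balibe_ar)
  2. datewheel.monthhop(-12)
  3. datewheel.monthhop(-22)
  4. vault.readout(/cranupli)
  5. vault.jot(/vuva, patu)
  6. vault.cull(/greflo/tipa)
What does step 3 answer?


Answer: 1760-07-09

Derivation:
Act: vault.jot[p: /cranupli; c: balibe_ar]
Obs: created
Act: datewheel.monthhop[n: -12]
Obs: 1762-05-09
Act: datewheel.monthhop[n: -22]
Obs: 1760-07-09
Act: vault.readout[p: /cranupli]
Obs: balibe_ar
Act: vault.jot[p: /vuva; c: patu]
Obs: created
Act: vault.cull[p: /greflo/tipa]
Obs: ToolError: not found


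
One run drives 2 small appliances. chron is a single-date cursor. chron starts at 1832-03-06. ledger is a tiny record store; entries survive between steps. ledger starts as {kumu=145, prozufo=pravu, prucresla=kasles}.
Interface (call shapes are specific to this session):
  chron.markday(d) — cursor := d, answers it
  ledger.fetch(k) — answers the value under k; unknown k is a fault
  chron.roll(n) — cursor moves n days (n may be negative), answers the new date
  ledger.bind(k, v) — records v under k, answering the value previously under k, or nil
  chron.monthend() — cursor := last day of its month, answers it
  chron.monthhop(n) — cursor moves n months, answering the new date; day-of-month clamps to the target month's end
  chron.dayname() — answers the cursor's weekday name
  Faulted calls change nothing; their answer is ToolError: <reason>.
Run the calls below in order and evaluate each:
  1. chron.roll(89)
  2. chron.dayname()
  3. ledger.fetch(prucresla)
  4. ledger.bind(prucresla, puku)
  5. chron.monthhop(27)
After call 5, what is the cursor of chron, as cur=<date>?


$ chron.roll n='89'
[out] 1832-06-03
$ chron.dayname
[out] Sunday
$ ledger.fetch k='prucresla'
[out] kasles
$ ledger.bind k='prucresla' v='puku'
[out] kasles
$ chron.monthhop n='27'
[out] 1834-09-03

Answer: cur=1834-09-03


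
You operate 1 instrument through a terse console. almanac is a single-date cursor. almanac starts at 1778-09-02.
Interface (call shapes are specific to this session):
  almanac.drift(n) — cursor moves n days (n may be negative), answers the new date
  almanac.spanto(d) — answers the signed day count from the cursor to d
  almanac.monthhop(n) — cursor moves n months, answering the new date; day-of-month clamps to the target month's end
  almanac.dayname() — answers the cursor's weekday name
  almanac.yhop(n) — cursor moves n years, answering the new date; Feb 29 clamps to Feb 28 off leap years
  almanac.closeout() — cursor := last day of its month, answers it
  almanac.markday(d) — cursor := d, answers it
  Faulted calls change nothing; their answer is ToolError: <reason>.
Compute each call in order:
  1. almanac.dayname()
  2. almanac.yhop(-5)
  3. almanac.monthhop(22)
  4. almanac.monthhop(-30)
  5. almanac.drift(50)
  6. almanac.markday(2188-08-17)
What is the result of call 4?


CALL almanac.dayname[]
RET  Wednesday
CALL almanac.yhop[n: -5]
RET  1773-09-02
CALL almanac.monthhop[n: 22]
RET  1775-07-02
CALL almanac.monthhop[n: -30]
RET  1773-01-02
CALL almanac.drift[n: 50]
RET  1773-02-21
CALL almanac.markday[d: 2188-08-17]
RET  2188-08-17

Answer: 1773-01-02
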